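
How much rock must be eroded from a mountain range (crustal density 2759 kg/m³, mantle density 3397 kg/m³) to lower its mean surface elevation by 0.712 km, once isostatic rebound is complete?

3.79 km

Net drop Δ = e − u = e − e ρ_c/ρ_m = e (ρ_m − ρ_c)/ρ_m.
e = Δ ρ_m/(ρ_m − ρ_c) = 0.712 km × 3397/638 = 3.79 km.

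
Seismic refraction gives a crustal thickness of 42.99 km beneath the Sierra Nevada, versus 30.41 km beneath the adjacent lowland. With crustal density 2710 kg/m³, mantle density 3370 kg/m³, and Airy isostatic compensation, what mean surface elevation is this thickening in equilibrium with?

Excess crust Δ = 42.99 km − 30.41 km = 12.58 km, split between elevation h and root r with h + r = Δ.
Airy balance ρ_c h = (ρ_m − ρ_c) r gives r = h ρ_c/(ρ_m − ρ_c), so h (1 + ρ_c/(ρ_m − ρ_c)) = Δ, i.e. h = Δ (ρ_m − ρ_c)/ρ_m.
h = 12.58 km × 660/3370 = 2.46 km.

2.46 km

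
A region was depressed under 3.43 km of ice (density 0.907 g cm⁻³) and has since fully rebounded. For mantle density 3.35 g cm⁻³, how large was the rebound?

0.929 km

Removing the load lets mantle flow back in; uplift u satisfies ρ_ice t = ρ_m u.
u = t ρ_ice/ρ_m = 3.43 km × 0.907/3.35 = 0.929 km.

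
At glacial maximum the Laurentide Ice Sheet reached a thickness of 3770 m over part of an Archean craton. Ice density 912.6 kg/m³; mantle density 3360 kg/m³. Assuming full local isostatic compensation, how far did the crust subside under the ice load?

1020 m

In Airy isostatic equilibrium: the ice load ρ_ice t is balanced by mantle displaced below, ρ_m s.
s = t ρ_ice / ρ_m = 3770 m × 912.6/3360 = 1020 m.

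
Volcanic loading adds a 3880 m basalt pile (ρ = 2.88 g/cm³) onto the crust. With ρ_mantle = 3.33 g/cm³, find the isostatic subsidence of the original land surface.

3360 m

Subaerial loading: s = t ρ_load / ρ_m.
s = 3880 m × 2.88/3.33 = 3360 m.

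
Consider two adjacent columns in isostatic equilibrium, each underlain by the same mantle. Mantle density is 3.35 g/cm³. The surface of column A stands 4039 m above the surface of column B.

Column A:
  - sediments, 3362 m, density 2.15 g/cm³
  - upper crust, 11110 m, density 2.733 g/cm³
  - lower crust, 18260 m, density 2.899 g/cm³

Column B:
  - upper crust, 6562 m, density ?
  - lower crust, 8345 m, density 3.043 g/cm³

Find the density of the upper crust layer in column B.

2.89 g/cm³

Take the compensation level at the base of the deeper column (depth z_c below the surface of column A) and equate Σ ρ_i t_i down to z_c; mantle fills any gap and the z_c terms cancel.
Column A: 3362×2.15 + 11110×2.733 + 18260×2.899 + (z_c − 32732)×3.35
Column B: 4039×0 + 6562×ρ + 8345×3.043 + (z_c − 4039 − 14907)×3.35
The z_c×3.35 term appears on both sides and cancels. Collect the known terms of each column as K = Σ(ρt)_known − 3.35 × (depth of known layers): K_A = 90527.67 − 3.35×32732 = −19124.53; K_B = 25393.835 − 3.35×(4039 + 14907) = −38075.265.
Balance: K_A = K_B + 6562×ρ, so ρ = (K_A − K_B)/6562 = 18950.7/6562 = 2.89 g/cm³.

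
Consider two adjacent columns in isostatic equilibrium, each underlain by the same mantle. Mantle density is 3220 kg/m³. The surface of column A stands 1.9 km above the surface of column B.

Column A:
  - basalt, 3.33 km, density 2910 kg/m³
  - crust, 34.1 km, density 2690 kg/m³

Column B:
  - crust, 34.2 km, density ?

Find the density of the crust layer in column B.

Take the compensation level at the base of the deeper column (depth z_c below the surface of column A) and equate Σ ρ_i t_i down to z_c; mantle fills any gap and the z_c terms cancel.
Column A: 3.33×2910 + 34.1×2690 + (z_c − 37.43)×3220
Column B: 1.9×0 + 34.2×ρ + (z_c − 1.9 − 34.2)×3220
The z_c×3220 term appears on both sides and cancels. Collect the known terms of each column as K = Σ(ρt)_known − 3220 × (depth of known layers): K_A = 101419.3 − 3220×37.43 = −19105.3; K_B = 0 − 3220×(1.9 + 34.2) = −116242.
Balance: K_A = K_B + 34.2×ρ, so ρ = (K_A − K_B)/34.2 = 97136.7/34.2 = 2840 kg/m³.

2840 kg/m³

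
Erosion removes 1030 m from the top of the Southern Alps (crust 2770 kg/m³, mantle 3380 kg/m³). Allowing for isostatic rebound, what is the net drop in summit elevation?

186 m

Rebound u = e ρ_c/ρ_m = 1030 m × 2770/3380 = 844.1 m.
Net surface drop = e − u = 1030 m − 844.1 m = e (ρ_m − ρ_c)/ρ_m = 186 m.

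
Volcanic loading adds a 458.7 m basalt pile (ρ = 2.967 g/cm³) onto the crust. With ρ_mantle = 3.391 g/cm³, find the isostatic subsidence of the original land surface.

Subaerial loading: s = t ρ_load / ρ_m.
s = 458.7 m × 2.967/3.391 = 401 m.

401 m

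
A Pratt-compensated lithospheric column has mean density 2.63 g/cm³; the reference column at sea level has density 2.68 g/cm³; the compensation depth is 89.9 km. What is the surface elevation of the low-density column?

1.71 km

ρ_ref D = ρ (D + h) → h = D (ρ_ref − ρ)/ρ.
h = 89.9 km × (2.68 − 2.63)/2.63 = 1.71 km.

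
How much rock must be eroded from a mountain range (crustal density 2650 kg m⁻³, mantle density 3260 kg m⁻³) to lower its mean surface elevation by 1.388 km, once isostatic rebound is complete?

7.42 km

Net drop Δ = e − u = e − e ρ_c/ρ_m = e (ρ_m − ρ_c)/ρ_m.
e = Δ ρ_m/(ρ_m − ρ_c) = 1.388 km × 3260/610 = 7.42 km.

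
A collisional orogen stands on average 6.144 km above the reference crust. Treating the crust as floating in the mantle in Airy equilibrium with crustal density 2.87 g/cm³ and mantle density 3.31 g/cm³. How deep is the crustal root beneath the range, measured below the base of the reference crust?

Isostatic balance requires: the weight of the topography is balanced by the buoyancy of the root, ρ_c h = (ρ_m − ρ_c) r.
r = h · ρ_c / (ρ_m − ρ_c) = 6.144 km × 2.87 / (3.31 − 2.87) = 40.1 km.

40.1 km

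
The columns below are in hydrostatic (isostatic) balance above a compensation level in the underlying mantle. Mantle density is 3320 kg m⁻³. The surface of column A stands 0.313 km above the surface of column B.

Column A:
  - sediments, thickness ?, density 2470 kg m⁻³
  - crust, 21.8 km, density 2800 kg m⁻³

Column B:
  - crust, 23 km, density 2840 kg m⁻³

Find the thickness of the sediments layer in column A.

Take the compensation level at the base of the deeper column (depth z_c below the surface of column A) and equate Σ ρ_i t_i down to z_c; mantle fills any gap and the z_c terms cancel.
Column A: x×2470 + 21.8×2800 + (z_c − 21.8 − x)×3320
Column B: 0.313×0 + 23×2840 + (z_c − 0.313 − 23)×3320
The z_c×3320 term appears on both sides and cancels. Collect the known terms of each column as K = Σ(ρt)_known − 3320 × (depth of known layers): K_A = 61040 − 3320×21.8 = −11336; K_B = 65320 − 3320×(0.313 + 23) = −12079.16.
Balance: K_A − x×(3320 − 2470) = K_B, so x = (K_A − K_B)/(3320 − 2470) = 743.16/850 = 0.874 km.

0.874 km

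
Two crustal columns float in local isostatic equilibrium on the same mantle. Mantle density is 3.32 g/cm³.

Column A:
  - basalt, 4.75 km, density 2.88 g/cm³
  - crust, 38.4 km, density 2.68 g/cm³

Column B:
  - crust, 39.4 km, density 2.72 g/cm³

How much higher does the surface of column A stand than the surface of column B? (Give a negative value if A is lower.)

For any compensation level in the mantle, the mantle terms cancel and isostasy reduces to e = (Σt_A − Σt_B) − (Σ(ρt)_A − Σ(ρt)_B) / ρ_m.
Σt_A = 43.15 km; Σt_B = 39.4 km; Σ(ρt)_A = 116.592; Σ(ρt)_B = 107.168 (in km·g/cm³).
e = (43.15 − 39.4) − (116.592 − 107.168) / 3.32 = 0.911 km.

0.911 km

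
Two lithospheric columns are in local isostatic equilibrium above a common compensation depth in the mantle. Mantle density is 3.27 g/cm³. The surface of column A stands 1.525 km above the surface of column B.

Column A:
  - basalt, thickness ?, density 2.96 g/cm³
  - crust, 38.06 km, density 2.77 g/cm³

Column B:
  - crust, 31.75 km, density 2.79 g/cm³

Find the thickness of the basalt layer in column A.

3.86 km

Take the compensation level at the base of the deeper column (depth z_c below the surface of column A) and equate Σ ρ_i t_i down to z_c; mantle fills any gap and the z_c terms cancel.
Column A: x×2.96 + 38.06×2.77 + (z_c − 38.06 − x)×3.27
Column B: 1.525×0 + 31.75×2.79 + (z_c − 1.525 − 31.75)×3.27
The z_c×3.27 term appears on both sides and cancels. Collect the known terms of each column as K = Σ(ρt)_known − 3.27 × (depth of known layers): K_A = 105.4262 − 3.27×38.06 = −19.03; K_B = 88.5825 − 3.27×(1.525 + 31.75) = −20.22675.
Balance: K_A − x×(3.27 − 2.96) = K_B, so x = (K_A − K_B)/(3.27 − 2.96) = 1.19675/0.31 = 3.86 km.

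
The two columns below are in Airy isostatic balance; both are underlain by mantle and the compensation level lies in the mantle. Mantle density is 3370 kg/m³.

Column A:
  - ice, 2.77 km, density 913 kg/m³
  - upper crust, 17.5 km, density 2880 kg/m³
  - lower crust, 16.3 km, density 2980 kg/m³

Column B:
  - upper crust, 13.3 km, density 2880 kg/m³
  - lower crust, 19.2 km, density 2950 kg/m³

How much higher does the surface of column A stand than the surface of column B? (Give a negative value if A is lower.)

For any compensation level in the mantle, the mantle terms cancel and isostasy reduces to e = (Σt_A − Σt_B) − (Σ(ρt)_A − Σ(ρt)_B) / ρ_m.
Σt_A = 36.57 km; Σt_B = 32.5 km; Σ(ρt)_A = 101503.01; Σ(ρt)_B = 94944 (in km·kg/m³).
e = (36.57 − 32.5) − (101503.01 − 94944) / 3370 = 2.12 km.

2.12 km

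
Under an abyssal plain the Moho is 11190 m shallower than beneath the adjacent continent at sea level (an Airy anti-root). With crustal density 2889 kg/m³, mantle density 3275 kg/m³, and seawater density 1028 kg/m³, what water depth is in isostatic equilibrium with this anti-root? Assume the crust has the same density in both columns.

Replacing a thickness d of crust by seawater at the top must be balanced by replacing crust with mantle at the base: d (ρ_c − ρ_w) = a (ρ_m − ρ_c).
d = a (ρ_m − ρ_c)/(ρ_c − ρ_w) = 11190 m × 386/1861 = 2320 m.

2320 m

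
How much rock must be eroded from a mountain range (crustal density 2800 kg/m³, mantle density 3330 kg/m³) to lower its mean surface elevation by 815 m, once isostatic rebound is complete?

5120 m

Net drop Δ = e − u = e − e ρ_c/ρ_m = e (ρ_m − ρ_c)/ρ_m.
e = Δ ρ_m/(ρ_m − ρ_c) = 815 m × 3330/530 = 5120 m.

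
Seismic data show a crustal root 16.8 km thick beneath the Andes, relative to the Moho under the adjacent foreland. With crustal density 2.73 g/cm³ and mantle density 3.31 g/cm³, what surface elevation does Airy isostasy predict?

3.57 km

Isostatic balance requires: ρ_c h = (ρ_m − ρ_c) r.
h = r (ρ_m − ρ_c) / ρ_c = 16.8 km × (3.31 − 2.73) / 2.73 = 3.57 km.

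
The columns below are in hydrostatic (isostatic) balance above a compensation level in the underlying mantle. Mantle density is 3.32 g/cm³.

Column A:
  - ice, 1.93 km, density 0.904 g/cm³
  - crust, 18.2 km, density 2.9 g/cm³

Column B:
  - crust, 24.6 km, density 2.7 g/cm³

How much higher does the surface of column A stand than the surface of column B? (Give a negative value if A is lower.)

−0.887 km

For any compensation level in the mantle, the mantle terms cancel and isostasy reduces to e = (Σt_A − Σt_B) − (Σ(ρt)_A − Σ(ρt)_B) / ρ_m.
Σt_A = 20.13 km; Σt_B = 24.6 km; Σ(ρt)_A = 54.52472; Σ(ρt)_B = 66.42 (in km·g/cm³).
e = (20.13 − 24.6) − (54.52472 − 66.42) / 3.32 = −0.887 km.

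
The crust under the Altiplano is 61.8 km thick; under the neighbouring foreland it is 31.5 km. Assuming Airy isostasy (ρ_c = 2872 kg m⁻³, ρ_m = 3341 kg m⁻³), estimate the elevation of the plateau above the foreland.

4.25 km

Excess crust Δ = 61.8 km − 31.5 km = 30.3 km, split between elevation h and root r with h + r = Δ.
Airy balance ρ_c h = (ρ_m − ρ_c) r gives r = h ρ_c/(ρ_m − ρ_c), so h (1 + ρ_c/(ρ_m − ρ_c)) = Δ, i.e. h = Δ (ρ_m − ρ_c)/ρ_m.
h = 30.3 km × 469/3341 = 4.25 km.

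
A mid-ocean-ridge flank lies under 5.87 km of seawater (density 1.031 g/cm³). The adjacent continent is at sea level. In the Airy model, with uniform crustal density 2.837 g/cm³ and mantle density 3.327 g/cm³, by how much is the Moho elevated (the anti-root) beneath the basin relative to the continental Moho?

21.6 km

Balancing pressure at the compensation depth: replacing crust with seawater at the top is compensated by replacing crust with mantle at the base: d (ρ_c − ρ_w) = a (ρ_m − ρ_c).
a = d (ρ_c − ρ_w)/(ρ_m − ρ_c) = 5.87 km × 1.806/0.49 = 21.6 km.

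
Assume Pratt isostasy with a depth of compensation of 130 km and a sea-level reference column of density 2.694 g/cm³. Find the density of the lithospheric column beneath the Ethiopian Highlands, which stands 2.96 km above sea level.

2.63 g/cm³

Pratt balance: ρ_ref D = ρ (D + h).
ρ = ρ_ref D/(D + h) = 2.694 × 130 km/(130 km + 2.96 km) = 2.63 g/cm³.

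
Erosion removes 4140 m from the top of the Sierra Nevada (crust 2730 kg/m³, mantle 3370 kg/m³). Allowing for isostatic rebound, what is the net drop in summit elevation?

Rebound u = e ρ_c/ρ_m = 4140 m × 2730/3370 = 3354 m.
Net surface drop = e − u = 4140 m − 3354 m = e (ρ_m − ρ_c)/ρ_m = 786 m.

786 m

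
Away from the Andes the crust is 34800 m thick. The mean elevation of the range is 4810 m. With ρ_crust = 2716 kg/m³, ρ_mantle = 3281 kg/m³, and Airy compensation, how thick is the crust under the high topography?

62700 m

Root depth r = h ρ_c / (ρ_m − ρ_c) = 4810 m × 2716 / 565 = 23120 m.
Total thickness = T + h + r = 34800 m + 4810 m + 23120 m = 62700 m.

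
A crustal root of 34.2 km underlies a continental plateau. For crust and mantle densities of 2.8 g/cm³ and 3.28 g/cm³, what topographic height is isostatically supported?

5.86 km

Isostatic balance requires: ρ_c h = (ρ_m − ρ_c) r.
h = r (ρ_m − ρ_c) / ρ_c = 34.2 km × (3.28 − 2.8) / 2.8 = 5.86 km.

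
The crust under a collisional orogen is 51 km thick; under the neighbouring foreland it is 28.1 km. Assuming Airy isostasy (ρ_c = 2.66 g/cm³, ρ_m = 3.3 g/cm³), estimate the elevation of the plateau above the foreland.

4.44 km

Excess crust Δ = 51 km − 28.1 km = 22.9 km, split between elevation h and root r with h + r = Δ.
Airy balance ρ_c h = (ρ_m − ρ_c) r gives r = h ρ_c/(ρ_m − ρ_c), so h (1 + ρ_c/(ρ_m − ρ_c)) = Δ, i.e. h = Δ (ρ_m − ρ_c)/ρ_m.
h = 22.9 km × 0.64/3.3 = 4.44 km.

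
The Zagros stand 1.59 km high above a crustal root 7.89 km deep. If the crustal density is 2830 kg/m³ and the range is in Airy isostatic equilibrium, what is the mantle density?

3400 kg/m³

Airy balance: ρ_c h = (ρ_m − ρ_c) r → ρ_m = ρ_c (1 + h/r).
ρ_m = 2830 × (1 + 1.59 km/7.89 km) = 3400 kg/m³.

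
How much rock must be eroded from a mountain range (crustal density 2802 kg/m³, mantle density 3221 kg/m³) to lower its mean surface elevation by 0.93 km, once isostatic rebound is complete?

7.15 km

Net drop Δ = e − u = e − e ρ_c/ρ_m = e (ρ_m − ρ_c)/ρ_m.
e = Δ ρ_m/(ρ_m − ρ_c) = 0.93 km × 3221/419 = 7.15 km.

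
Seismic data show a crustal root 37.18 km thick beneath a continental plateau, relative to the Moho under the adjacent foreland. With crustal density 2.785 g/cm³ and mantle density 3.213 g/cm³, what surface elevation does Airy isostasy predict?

Equating mass per unit area of the two columns: ρ_c h = (ρ_m − ρ_c) r.
h = r (ρ_m − ρ_c) / ρ_c = 37.18 km × (3.213 − 2.785) / 2.785 = 5.71 km.

5.71 km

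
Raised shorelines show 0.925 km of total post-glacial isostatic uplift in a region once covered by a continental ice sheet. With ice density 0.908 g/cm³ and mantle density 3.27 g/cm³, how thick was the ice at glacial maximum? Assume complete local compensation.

u = t ρ_ice/ρ_m → t = u ρ_m/ρ_ice = 0.925 km × 3.27/0.908 = 3.33 km.

3.33 km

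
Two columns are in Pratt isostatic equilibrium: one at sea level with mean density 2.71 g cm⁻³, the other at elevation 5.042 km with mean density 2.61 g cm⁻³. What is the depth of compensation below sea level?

132 km

ρ_ref D = ρ (D + h) → D (ρ_ref − ρ) = ρ h.
D = ρ h/(ρ_ref − ρ) = 2.61 × 5.042 km/(2.71 − 2.61) = 132 km.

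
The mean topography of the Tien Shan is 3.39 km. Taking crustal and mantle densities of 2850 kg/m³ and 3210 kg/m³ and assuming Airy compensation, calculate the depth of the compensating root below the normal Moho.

In Airy isostatic equilibrium: the weight of the topography is balanced by the buoyancy of the root, ρ_c h = (ρ_m − ρ_c) r.
r = h · ρ_c / (ρ_m − ρ_c) = 3.39 km × 2850 / (3210 − 2850) = 26.8 km.

26.8 km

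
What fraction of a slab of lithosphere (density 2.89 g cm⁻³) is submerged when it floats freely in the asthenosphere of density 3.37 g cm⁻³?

Submerged fraction = ρ_obj/ρ_fluid = 2.89/3.37 = 0.858.

0.858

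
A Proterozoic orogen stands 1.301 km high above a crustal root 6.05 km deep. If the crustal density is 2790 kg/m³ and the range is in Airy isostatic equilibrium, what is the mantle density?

Airy balance: ρ_c h = (ρ_m − ρ_c) r → ρ_m = ρ_c (1 + h/r).
ρ_m = 2790 × (1 + 1.301 km/6.05 km) = 3390 kg/m³.

3390 kg/m³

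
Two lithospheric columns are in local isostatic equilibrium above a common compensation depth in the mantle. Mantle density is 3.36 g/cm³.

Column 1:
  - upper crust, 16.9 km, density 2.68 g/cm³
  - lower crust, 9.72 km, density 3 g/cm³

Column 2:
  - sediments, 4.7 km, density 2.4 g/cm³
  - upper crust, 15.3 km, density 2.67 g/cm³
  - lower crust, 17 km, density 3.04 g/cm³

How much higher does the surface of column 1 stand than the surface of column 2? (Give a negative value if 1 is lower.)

−1.64 km

For any compensation level in the mantle, the mantle terms cancel and isostasy reduces to e = (Σt_1 − Σt_2) − (Σ(ρt)_1 − Σ(ρt)_2) / ρ_m.
Σt_1 = 26.62 km; Σt_2 = 37 km; Σ(ρt)_1 = 74.452; Σ(ρt)_2 = 103.811 (in km·g/cm³).
e = (26.62 − 37) − (74.452 − 103.811) / 3.36 = −1.64 km.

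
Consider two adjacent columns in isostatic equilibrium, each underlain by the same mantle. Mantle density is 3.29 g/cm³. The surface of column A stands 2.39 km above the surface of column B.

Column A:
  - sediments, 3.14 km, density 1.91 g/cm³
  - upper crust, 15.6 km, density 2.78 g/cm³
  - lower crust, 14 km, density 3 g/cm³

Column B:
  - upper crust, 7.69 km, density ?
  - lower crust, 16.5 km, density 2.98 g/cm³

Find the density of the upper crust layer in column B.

Take the compensation level at the base of the deeper column (depth z_c below the surface of column A) and equate Σ ρ_i t_i down to z_c; mantle fills any gap and the z_c terms cancel.
Column A: 3.14×1.91 + 15.6×2.78 + 14×3 + (z_c − 32.74)×3.29
Column B: 2.39×0 + 7.69×ρ + 16.5×2.98 + (z_c − 2.39 − 24.19)×3.29
The z_c×3.29 term appears on both sides and cancels. Collect the known terms of each column as K = Σ(ρt)_known − 3.29 × (depth of known layers): K_A = 91.3654 − 3.29×32.74 = −16.3492; K_B = 49.17 − 3.29×(2.39 + 24.19) = −38.2782.
Balance: K_A = K_B + 7.69×ρ, so ρ = (K_A − K_B)/7.69 = 21.929/7.69 = 2.85 g/cm³.

2.85 g/cm³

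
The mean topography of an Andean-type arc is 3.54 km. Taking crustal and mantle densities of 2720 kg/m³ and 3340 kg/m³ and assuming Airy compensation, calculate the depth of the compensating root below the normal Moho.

15.5 km

In Airy isostatic equilibrium: the weight of the topography is balanced by the buoyancy of the root, ρ_c h = (ρ_m − ρ_c) r.
r = h · ρ_c / (ρ_m − ρ_c) = 3.54 km × 2720 / (3340 − 2720) = 15.5 km.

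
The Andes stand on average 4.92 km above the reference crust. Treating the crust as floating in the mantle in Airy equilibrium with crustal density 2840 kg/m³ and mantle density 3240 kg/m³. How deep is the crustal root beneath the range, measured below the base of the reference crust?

34.9 km

By Archimedes' principle applied to the lithosphere: the weight of the topography is balanced by the buoyancy of the root, ρ_c h = (ρ_m − ρ_c) r.
r = h · ρ_c / (ρ_m − ρ_c) = 4.92 km × 2840 / (3240 − 2840) = 34.9 km.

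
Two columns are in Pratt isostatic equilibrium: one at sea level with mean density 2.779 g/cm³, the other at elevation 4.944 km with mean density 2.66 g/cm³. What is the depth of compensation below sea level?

ρ_ref D = ρ (D + h) → D (ρ_ref − ρ) = ρ h.
D = ρ h/(ρ_ref − ρ) = 2.66 × 4.944 km/(2.779 − 2.66) = 111 km.

111 km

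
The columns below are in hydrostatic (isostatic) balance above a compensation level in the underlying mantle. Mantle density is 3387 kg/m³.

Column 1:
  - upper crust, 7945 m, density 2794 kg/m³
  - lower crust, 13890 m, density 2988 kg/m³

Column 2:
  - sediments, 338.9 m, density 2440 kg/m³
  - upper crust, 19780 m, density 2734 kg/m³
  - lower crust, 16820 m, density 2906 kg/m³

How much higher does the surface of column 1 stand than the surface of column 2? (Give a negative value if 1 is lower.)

−3270 m

For any compensation level in the mantle, the mantle terms cancel and isostasy reduces to e = (Σt_1 − Σt_2) − (Σ(ρt)_1 − Σ(ρt)_2) / ρ_m.
Σt_1 = 21835 m; Σt_2 = 36938.9 m; Σ(ρt)_1 = 63701650; Σ(ρt)_2 = 103784356 (in m·kg/m³).
e = (21835 − 36938.9) − (63701650 − 103784356) / 3387 = −3270 m.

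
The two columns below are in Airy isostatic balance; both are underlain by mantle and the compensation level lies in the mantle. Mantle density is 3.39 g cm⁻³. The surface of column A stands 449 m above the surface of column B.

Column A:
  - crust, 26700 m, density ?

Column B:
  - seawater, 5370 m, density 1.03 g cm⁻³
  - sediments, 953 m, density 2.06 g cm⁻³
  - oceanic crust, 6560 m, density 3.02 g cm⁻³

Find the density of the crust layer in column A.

Take the compensation level at the base of the deeper column (depth z_c below the surface of column A) and equate Σ ρ_i t_i down to z_c; mantle fills any gap and the z_c terms cancel.
Column A: 26700×ρ + (z_c − 26700)×3.39
Column B: 449×0 + 5370×1.03 + 953×2.06 + 6560×3.02 + (z_c − 449 − 12883)×3.39
The z_c×3.39 term appears on both sides and cancels. Collect the known terms of each column as K = Σ(ρt)_known − 3.39 × (depth of known layers): K_A = 0 − 3.39×26700 = −90513; K_B = 27305.48 − 3.39×(449 + 12883) = −17890.
Balance: K_A + 26700×ρ = K_B, so ρ = (K_B − K_A)/26700 = 72623/26700 = 2.72 g cm⁻³.

2.72 g cm⁻³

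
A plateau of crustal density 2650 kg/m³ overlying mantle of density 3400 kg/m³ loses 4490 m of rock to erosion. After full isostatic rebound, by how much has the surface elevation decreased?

990 m

Rebound u = e ρ_c/ρ_m = 4490 m × 2650/3400 = 3500 m.
Net surface drop = e − u = 4490 m − 3500 m = e (ρ_m − ρ_c)/ρ_m = 990 m.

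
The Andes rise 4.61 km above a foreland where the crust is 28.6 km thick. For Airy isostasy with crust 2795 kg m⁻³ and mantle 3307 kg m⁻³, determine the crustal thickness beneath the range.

Root depth r = h ρ_c / (ρ_m − ρ_c) = 4.61 km × 2795 / 512 = 25.17 km.
Total thickness = T + h + r = 28.6 km + 4.61 km + 25.17 km = 58.4 km.

58.4 km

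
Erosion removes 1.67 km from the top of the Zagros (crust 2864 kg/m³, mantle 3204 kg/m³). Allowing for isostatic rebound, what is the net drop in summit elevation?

0.177 km

Rebound u = e ρ_c/ρ_m = 1.67 km × 2864/3204 = 1.493 km.
Net surface drop = e − u = 1.67 km − 1.493 km = e (ρ_m − ρ_c)/ρ_m = 0.177 km.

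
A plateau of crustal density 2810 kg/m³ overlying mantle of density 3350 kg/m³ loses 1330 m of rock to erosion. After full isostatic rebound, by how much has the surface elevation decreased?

214 m

Rebound u = e ρ_c/ρ_m = 1330 m × 2810/3350 = 1116 m.
Net surface drop = e − u = 1330 m − 1116 m = e (ρ_m − ρ_c)/ρ_m = 214 m.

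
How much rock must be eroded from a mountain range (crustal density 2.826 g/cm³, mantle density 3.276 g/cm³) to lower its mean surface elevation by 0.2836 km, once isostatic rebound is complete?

2.06 km

Net drop Δ = e − u = e − e ρ_c/ρ_m = e (ρ_m − ρ_c)/ρ_m.
e = Δ ρ_m/(ρ_m − ρ_c) = 0.2836 km × 3.276/0.45 = 2.06 km.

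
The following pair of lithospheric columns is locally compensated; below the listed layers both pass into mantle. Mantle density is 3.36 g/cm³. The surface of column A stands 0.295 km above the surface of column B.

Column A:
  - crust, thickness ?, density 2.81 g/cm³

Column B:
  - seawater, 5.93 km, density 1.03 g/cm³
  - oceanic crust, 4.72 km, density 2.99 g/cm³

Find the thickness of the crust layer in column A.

Take the compensation level at the base of the deeper column (depth z_c below the surface of column A) and equate Σ ρ_i t_i down to z_c; mantle fills any gap and the z_c terms cancel.
Column A: x×2.81 + (z_c − 0 − x)×3.36
Column B: 0.295×0 + 5.93×1.03 + 4.72×2.99 + (z_c − 0.295 − 10.65)×3.36
The z_c×3.36 term appears on both sides and cancels. Collect the known terms of each column as K = Σ(ρt)_known − 3.36 × (depth of known layers): K_A = 0 − 3.36×0 = 0; K_B = 20.2207 − 3.36×(0.295 + 10.65) = −16.5545.
Balance: K_A − x×(3.36 − 2.81) = K_B, so x = (K_A − K_B)/(3.36 − 2.81) = 16.5545/0.55 = 30.1 km.

30.1 km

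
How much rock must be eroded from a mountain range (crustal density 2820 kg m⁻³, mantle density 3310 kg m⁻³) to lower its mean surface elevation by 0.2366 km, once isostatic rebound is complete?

1.6 km

Net drop Δ = e − u = e − e ρ_c/ρ_m = e (ρ_m − ρ_c)/ρ_m.
e = Δ ρ_m/(ρ_m − ρ_c) = 0.2366 km × 3310/490 = 1.6 km.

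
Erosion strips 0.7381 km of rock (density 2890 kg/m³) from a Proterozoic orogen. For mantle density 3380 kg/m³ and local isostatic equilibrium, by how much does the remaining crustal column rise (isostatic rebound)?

0.631 km

Unloading: uplift u = e ρ_c/ρ_m = 0.7381 km × 2890/3380 = 0.631 km.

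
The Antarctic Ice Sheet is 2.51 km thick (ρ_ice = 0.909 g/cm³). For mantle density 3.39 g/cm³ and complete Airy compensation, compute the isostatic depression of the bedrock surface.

0.673 km

Balancing pressure at the compensation depth: the ice load ρ_ice t is balanced by mantle displaced below, ρ_m s.
s = t ρ_ice / ρ_m = 2.51 km × 0.909/3.39 = 0.673 km.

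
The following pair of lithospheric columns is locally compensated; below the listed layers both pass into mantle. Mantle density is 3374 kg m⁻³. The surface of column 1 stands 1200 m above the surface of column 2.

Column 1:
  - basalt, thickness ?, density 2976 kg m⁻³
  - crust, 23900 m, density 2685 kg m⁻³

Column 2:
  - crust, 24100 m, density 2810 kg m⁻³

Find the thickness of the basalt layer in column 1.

2950 m

Take the compensation level at the base of the deeper column (depth z_c below the surface of column 1) and equate Σ ρ_i t_i down to z_c; mantle fills any gap and the z_c terms cancel.
Column 1: x×2976 + 23900×2685 + (z_c − 23900 − x)×3374
Column 2: 1200×0 + 24100×2810 + (z_c − 1200 − 24100)×3374
The z_c×3374 term appears on both sides and cancels. Collect the known terms of each column as K = Σ(ρt)_known − 3374 × (depth of known layers): K_1 = 64171500 − 3374×23900 = −16467100; K_2 = 67721000 − 3374×(1200 + 24100) = −17641200.
Balance: K_1 − x×(3374 − 2976) = K_2, so x = (K_1 − K_2)/(3374 − 2976) = 1174100/398 = 2950 m.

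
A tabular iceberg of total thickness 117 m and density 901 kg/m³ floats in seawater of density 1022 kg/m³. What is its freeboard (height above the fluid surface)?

Floating equilibrium: submerged depth d = t ρ_obj/ρ_fluid = 117 m × 901/1022 = 103.1 m.
Freeboard = t − d = 117 m − 103.1 m = 13.9 m.

13.9 m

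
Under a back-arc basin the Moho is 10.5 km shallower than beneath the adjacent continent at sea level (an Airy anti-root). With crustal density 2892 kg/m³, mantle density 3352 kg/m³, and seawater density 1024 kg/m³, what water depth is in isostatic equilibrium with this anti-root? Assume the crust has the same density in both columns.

Replacing a thickness d of crust by seawater at the top must be balanced by replacing crust with mantle at the base: d (ρ_c − ρ_w) = a (ρ_m − ρ_c).
d = a (ρ_m − ρ_c)/(ρ_c − ρ_w) = 10.5 km × 460/1868 = 2.59 km.

2.59 km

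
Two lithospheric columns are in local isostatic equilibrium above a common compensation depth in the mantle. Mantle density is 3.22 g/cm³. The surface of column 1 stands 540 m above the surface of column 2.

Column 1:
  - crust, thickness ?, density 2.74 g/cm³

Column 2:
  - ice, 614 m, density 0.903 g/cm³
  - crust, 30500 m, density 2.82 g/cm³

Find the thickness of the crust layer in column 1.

32000 m

Take the compensation level at the base of the deeper column (depth z_c below the surface of column 1) and equate Σ ρ_i t_i down to z_c; mantle fills any gap and the z_c terms cancel.
Column 1: x×2.74 + (z_c − 0 − x)×3.22
Column 2: 540×0 + 614×0.903 + 30500×2.82 + (z_c − 540 − 31114)×3.22
The z_c×3.22 term appears on both sides and cancels. Collect the known terms of each column as K = Σ(ρt)_known − 3.22 × (depth of known layers): K_1 = 0 − 3.22×0 = 0; K_2 = 86564.442 − 3.22×(540 + 31114) = −15361.438.
Balance: K_1 − x×(3.22 − 2.74) = K_2, so x = (K_1 − K_2)/(3.22 − 2.74) = 15361.4/0.48 = 32000 m.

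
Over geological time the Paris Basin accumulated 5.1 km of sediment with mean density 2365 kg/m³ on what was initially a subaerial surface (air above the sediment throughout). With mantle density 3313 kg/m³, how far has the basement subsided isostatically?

Subaerial load: s = t ρ_sed / ρ_m = 5.1 km × 2365/3313 = 3.64 km.

3.64 km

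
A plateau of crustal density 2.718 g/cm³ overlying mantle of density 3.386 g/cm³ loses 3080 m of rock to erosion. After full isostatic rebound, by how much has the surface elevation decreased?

Rebound u = e ρ_c/ρ_m = 3080 m × 2.718/3.386 = 2472 m.
Net surface drop = e − u = 3080 m − 2472 m = e (ρ_m − ρ_c)/ρ_m = 608 m.

608 m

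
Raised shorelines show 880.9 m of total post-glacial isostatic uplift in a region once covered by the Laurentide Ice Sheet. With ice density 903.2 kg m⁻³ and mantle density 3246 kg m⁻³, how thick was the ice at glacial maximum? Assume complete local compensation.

3170 m

u = t ρ_ice/ρ_m → t = u ρ_m/ρ_ice = 880.9 m × 3246/903.2 = 3170 m.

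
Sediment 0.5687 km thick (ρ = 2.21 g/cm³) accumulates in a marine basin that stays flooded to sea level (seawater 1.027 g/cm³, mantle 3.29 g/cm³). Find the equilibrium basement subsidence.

Submarine loading: the sediment displaces seawater, and the subsidence is in turn flooded, so s (ρ_m − ρ_w) = t (ρ_sed − ρ_w).
s = 0.5687 km × (2.21 − 1.027) / (3.29 − 1.027) = 0.297 km.

0.297 km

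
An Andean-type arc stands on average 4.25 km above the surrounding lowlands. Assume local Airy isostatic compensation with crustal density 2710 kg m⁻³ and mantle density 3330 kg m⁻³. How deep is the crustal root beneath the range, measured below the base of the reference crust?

18.6 km

Balancing pressure at the compensation depth: the weight of the topography is balanced by the buoyancy of the root, ρ_c h = (ρ_m − ρ_c) r.
r = h · ρ_c / (ρ_m − ρ_c) = 4.25 km × 2710 / (3330 − 2710) = 18.6 km.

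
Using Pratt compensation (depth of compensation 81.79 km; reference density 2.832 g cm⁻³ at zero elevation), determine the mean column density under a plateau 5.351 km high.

Pratt balance: ρ_ref D = ρ (D + h).
ρ = ρ_ref D/(D + h) = 2.832 × 81.79 km/(81.79 km + 5.351 km) = 2.66 g cm⁻³.

2.66 g cm⁻³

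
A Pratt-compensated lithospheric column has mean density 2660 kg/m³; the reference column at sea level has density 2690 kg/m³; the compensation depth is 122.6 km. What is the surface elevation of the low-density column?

ρ_ref D = ρ (D + h) → h = D (ρ_ref − ρ)/ρ.
h = 122.6 km × (2690 − 2660)/2660 = 1.38 km.

1.38 km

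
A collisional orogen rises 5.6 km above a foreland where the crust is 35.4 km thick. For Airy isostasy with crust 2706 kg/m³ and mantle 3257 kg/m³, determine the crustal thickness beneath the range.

68.5 km

Root depth r = h ρ_c / (ρ_m − ρ_c) = 5.6 km × 2706 / 551 = 27.5 km.
Total thickness = T + h + r = 35.4 km + 5.6 km + 27.5 km = 68.5 km.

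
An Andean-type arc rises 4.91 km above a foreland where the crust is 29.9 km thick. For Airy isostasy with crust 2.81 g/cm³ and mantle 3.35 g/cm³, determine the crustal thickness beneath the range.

60.4 km

Root depth r = h ρ_c / (ρ_m − ρ_c) = 4.91 km × 2.81 / 0.54 = 25.55 km.
Total thickness = T + h + r = 29.9 km + 4.91 km + 25.55 km = 60.4 km.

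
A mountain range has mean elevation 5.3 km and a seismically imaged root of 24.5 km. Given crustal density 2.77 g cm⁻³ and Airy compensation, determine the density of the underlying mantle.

3.37 g cm⁻³

Airy balance: ρ_c h = (ρ_m − ρ_c) r → ρ_m = ρ_c (1 + h/r).
ρ_m = 2.77 × (1 + 5.3 km/24.5 km) = 3.37 g cm⁻³.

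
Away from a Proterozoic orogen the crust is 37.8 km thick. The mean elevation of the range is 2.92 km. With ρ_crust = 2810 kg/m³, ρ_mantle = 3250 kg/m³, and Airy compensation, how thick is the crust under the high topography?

59.4 km

Root depth r = h ρ_c / (ρ_m − ρ_c) = 2.92 km × 2810 / 440 = 18.65 km.
Total thickness = T + h + r = 37.8 km + 2.92 km + 18.65 km = 59.4 km.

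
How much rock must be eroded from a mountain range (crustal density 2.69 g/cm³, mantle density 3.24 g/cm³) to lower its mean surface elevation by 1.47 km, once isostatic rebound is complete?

Net drop Δ = e − u = e − e ρ_c/ρ_m = e (ρ_m − ρ_c)/ρ_m.
e = Δ ρ_m/(ρ_m − ρ_c) = 1.47 km × 3.24/0.55 = 8.66 km.

8.66 km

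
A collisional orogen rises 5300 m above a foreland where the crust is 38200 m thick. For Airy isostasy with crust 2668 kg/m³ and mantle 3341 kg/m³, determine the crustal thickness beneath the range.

64500 m

Root depth r = h ρ_c / (ρ_m − ρ_c) = 5300 m × 2668 / 673 = 21010 m.
Total thickness = T + h + r = 38200 m + 5300 m + 21010 m = 64500 m.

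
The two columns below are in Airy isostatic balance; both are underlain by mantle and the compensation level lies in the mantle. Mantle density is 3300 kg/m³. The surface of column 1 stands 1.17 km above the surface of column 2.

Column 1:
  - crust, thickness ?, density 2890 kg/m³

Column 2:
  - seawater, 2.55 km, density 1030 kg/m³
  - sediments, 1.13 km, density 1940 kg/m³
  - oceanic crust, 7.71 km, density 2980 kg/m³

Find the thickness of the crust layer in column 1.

Take the compensation level at the base of the deeper column (depth z_c below the surface of column 1) and equate Σ ρ_i t_i down to z_c; mantle fills any gap and the z_c terms cancel.
Column 1: x×2890 + (z_c − 0 − x)×3300
Column 2: 1.17×0 + 2.55×1030 + 1.13×1940 + 7.71×2980 + (z_c − 1.17 − 11.39)×3300
The z_c×3300 term appears on both sides and cancels. Collect the known terms of each column as K = Σ(ρt)_known − 3300 × (depth of known layers): K_1 = 0 − 3300×0 = 0; K_2 = 27794.5 − 3300×(1.17 + 11.39) = −13653.5.
Balance: K_1 − x×(3300 − 2890) = K_2, so x = (K_1 − K_2)/(3300 − 2890) = 13653.5/410 = 33.3 km.

33.3 km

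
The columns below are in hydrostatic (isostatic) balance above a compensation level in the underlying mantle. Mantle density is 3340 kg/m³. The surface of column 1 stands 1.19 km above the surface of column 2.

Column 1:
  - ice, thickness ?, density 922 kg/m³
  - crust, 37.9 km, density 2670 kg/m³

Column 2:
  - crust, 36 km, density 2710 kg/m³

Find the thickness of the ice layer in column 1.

0.522 km

Take the compensation level at the base of the deeper column (depth z_c below the surface of column 1) and equate Σ ρ_i t_i down to z_c; mantle fills any gap and the z_c terms cancel.
Column 1: x×922 + 37.9×2670 + (z_c − 37.9 − x)×3340
Column 2: 1.19×0 + 36×2710 + (z_c − 1.19 − 36)×3340
The z_c×3340 term appears on both sides and cancels. Collect the known terms of each column as K = Σ(ρt)_known − 3340 × (depth of known layers): K_1 = 101193 − 3340×37.9 = −25393; K_2 = 97560 − 3340×(1.19 + 36) = −26654.6.
Balance: K_1 − x×(3340 − 922) = K_2, so x = (K_1 − K_2)/(3340 − 922) = 1261.6/2418 = 0.522 km.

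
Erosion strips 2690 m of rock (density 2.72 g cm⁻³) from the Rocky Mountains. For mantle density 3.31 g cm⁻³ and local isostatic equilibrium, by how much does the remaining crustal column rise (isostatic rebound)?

2210 m

Unloading: uplift u = e ρ_c/ρ_m = 2690 m × 2.72/3.31 = 2210 m.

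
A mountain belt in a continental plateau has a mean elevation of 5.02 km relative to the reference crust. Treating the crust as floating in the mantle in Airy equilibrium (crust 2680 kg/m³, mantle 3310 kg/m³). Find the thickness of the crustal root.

21.4 km

By Archimedes' principle applied to the lithosphere: the weight of the topography is balanced by the buoyancy of the root, ρ_c h = (ρ_m − ρ_c) r.
r = h · ρ_c / (ρ_m − ρ_c) = 5.02 km × 2680 / (3310 − 2680) = 21.4 km.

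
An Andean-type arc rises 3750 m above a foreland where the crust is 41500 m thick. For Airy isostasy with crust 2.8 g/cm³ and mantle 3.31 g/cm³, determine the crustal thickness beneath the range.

65800 m

Root depth r = h ρ_c / (ρ_m − ρ_c) = 3750 m × 2.8 / 0.51 = 20590 m.
Total thickness = T + h + r = 41500 m + 3750 m + 20590 m = 65800 m.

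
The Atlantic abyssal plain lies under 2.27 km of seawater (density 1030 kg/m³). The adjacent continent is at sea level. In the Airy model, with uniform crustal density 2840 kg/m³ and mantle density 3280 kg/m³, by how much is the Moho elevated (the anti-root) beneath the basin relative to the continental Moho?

9.34 km

Balancing pressure at the compensation depth: replacing crust with seawater at the top is compensated by replacing crust with mantle at the base: d (ρ_c − ρ_w) = a (ρ_m − ρ_c).
a = d (ρ_c − ρ_w)/(ρ_m − ρ_c) = 2.27 km × 1810/440 = 9.34 km.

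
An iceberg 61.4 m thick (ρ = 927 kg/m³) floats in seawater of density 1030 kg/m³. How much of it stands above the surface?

6.14 m

Floating equilibrium: submerged depth d = t ρ_obj/ρ_fluid = 61.4 m × 927/1030 = 55.26 m.
Freeboard = t − d = 61.4 m − 55.26 m = 6.14 m.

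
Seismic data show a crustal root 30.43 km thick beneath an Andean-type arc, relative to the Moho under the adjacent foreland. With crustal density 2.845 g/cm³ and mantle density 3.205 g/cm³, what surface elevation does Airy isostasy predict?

3.85 km

For local isostatic compensation: ρ_c h = (ρ_m − ρ_c) r.
h = r (ρ_m − ρ_c) / ρ_c = 30.43 km × (3.205 − 2.845) / 2.845 = 3.85 km.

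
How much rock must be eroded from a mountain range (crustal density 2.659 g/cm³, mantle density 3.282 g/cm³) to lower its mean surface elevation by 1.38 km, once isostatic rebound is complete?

7.27 km

Net drop Δ = e − u = e − e ρ_c/ρ_m = e (ρ_m − ρ_c)/ρ_m.
e = Δ ρ_m/(ρ_m − ρ_c) = 1.38 km × 3.282/0.623 = 7.27 km.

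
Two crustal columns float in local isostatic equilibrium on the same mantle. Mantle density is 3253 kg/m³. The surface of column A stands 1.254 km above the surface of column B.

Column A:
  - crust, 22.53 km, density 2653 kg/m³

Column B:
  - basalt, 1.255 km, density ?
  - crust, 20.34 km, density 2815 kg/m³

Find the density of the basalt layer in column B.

Take the compensation level at the base of the deeper column (depth z_c below the surface of column A) and equate Σ ρ_i t_i down to z_c; mantle fills any gap and the z_c terms cancel.
Column A: 22.53×2653 + (z_c − 22.53)×3253
Column B: 1.254×0 + 1.255×ρ + 20.34×2815 + (z_c − 1.254 − 21.595)×3253
The z_c×3253 term appears on both sides and cancels. Collect the known terms of each column as K = Σ(ρt)_known − 3253 × (depth of known layers): K_A = 59772.09 − 3253×22.53 = −13518; K_B = 57257.1 − 3253×(1.254 + 21.595) = −17070.697.
Balance: K_A = K_B + 1.255×ρ, so ρ = (K_A − K_B)/1.255 = 3552.7/1.255 = 2830 kg/m³.

2830 kg/m³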